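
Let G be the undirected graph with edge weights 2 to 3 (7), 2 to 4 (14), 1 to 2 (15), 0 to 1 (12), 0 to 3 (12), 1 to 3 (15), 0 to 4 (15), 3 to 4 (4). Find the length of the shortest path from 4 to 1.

19

Checking several routes:
4 → 3 → 1: 4 + 15 = 19
4 → 3 → 2 → 1: 4 + 7 + 15 = 26
4 → 0 → 1: 15 + 12 = 27
4 → 3 → 0 → 1: 4 + 12 + 12 = 28
The minimum is 19.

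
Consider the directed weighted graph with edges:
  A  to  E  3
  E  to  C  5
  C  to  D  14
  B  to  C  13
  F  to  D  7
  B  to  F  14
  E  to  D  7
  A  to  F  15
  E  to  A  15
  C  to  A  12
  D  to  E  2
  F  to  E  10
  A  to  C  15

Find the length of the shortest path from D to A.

Paths from D to A:
D - E - C - A: 2 + 5 + 12 = 19
D - E - A: 2 + 15 = 17
Shortest: 17.

17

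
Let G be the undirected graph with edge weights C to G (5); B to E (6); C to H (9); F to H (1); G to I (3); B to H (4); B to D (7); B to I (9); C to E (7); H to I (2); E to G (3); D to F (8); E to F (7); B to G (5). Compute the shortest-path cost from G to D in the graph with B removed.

14

Some routes from G to D avoiding B:
G - E - F - D: 3 + 7 + 8 = 18
G - I - H - F - D: 3 + 2 + 1 + 8 = 14
G - C - E - F - D: 5 + 7 + 7 + 8 = 27
G - E - C - H - F - D: 3 + 7 + 9 + 1 + 8 = 28
G - C - H - F - D: 5 + 9 + 1 + 8 = 23
Shortest: 14.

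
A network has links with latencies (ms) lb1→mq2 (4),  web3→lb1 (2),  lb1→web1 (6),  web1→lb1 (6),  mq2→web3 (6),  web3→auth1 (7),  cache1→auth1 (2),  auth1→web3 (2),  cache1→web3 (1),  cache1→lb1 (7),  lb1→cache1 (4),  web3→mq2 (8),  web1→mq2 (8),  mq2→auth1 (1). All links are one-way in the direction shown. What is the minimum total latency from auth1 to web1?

Candidate routes:
auth1-web3-lb1-web1: 2 + 2 + 6 = 10
The minimum is 10 ms.

10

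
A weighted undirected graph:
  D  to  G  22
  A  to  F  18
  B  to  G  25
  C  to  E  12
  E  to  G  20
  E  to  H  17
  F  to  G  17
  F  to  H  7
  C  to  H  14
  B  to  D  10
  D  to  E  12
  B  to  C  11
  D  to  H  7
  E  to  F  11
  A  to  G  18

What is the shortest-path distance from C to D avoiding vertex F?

21

Checking several routes:
C-H-D: 14 + 7 = 21
C-B-D: 11 + 10 = 21
C-E-D: 12 + 12 = 24
Best route has total 21.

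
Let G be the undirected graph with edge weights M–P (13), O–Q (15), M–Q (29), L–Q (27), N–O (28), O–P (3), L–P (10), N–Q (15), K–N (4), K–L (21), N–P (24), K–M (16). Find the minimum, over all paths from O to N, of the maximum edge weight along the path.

15

Comparing a few candidate routes:
O - Q - N: max(15, 15) = 15
O - P - L - K - N: max(3, 10, 21, 4) = 21
O - P - M - K - N: max(3, 13, 16, 4) = 16
O - P - M - K - L - Q - N: max(3, 13, 16, 21, 27, 15) = 27
O - P - N: max(3, 24) = 24
O - P - L - Q - N: max(3, 10, 27, 15) = 27
Smallest bottleneck: 15.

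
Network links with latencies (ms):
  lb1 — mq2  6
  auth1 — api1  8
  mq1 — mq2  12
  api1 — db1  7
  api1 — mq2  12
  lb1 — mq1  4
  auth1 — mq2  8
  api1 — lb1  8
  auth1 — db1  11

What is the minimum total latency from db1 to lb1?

15

A few of the db1→lb1 routes:
db1 - auth1 - mq2 - lb1: 11 + 8 + 6 = 25
db1 - api1 - mq2 - lb1: 7 + 12 + 6 = 25
db1 - api1 - lb1: 7 + 8 = 15
Best route has total 15 ms.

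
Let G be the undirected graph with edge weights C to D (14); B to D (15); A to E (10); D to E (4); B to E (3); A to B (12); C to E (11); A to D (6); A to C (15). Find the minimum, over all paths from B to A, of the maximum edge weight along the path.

6

Some routes from B to A:
B→A: max(12) = 12
B→E→A: max(3, 10) = 10
B→E→D→A: max(3, 4, 6) = 6
B→E→C→D→A: max(3, 11, 14, 6) = 14
B→D→C→A: max(15, 14, 15) = 15
Smallest bottleneck: 6.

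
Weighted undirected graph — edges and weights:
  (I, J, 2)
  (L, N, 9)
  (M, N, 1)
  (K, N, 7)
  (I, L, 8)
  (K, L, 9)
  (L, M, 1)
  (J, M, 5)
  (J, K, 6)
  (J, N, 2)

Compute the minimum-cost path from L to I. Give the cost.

Checking several routes:
L→K→J→I: 9 + 6 + 2 = 17
L→N→J→I: 9 + 2 + 2 = 13
L→M→J→I: 1 + 5 + 2 = 8
L→M→N→J→I: 1 + 1 + 2 + 2 = 6
L→N→M→J→I: 9 + 1 + 5 + 2 = 17
L→I: 8
The minimum is 6.

6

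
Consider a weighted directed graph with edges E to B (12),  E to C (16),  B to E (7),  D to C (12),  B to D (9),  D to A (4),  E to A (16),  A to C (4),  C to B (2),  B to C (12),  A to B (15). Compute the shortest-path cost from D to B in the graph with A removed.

Paths from D to B avoiding A:
D → C → B: 12 + 2 = 14
The minimum is 14.

14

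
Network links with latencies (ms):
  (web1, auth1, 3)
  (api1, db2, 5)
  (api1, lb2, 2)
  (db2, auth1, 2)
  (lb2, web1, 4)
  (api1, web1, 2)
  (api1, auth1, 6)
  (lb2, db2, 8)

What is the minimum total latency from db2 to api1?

5

Some routes from db2 to api1:
db2 -> api1: 5
db2 -> auth1 -> api1: 2 + 6 = 8
db2 -> auth1 -> web1 -> api1: 2 + 3 + 2 = 7
The minimum is 5 ms.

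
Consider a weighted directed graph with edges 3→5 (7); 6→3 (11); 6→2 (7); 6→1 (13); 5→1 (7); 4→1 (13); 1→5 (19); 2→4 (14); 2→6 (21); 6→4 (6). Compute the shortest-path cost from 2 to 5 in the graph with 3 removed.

46

Paths from 2 to 5 avoiding 3:
2 → 6 → 4 → 1 → 5: 21 + 6 + 13 + 19 = 59
2 → 4 → 1 → 5: 14 + 13 + 19 = 46
2 → 6 → 1 → 5: 21 + 13 + 19 = 53
Best route has total 46.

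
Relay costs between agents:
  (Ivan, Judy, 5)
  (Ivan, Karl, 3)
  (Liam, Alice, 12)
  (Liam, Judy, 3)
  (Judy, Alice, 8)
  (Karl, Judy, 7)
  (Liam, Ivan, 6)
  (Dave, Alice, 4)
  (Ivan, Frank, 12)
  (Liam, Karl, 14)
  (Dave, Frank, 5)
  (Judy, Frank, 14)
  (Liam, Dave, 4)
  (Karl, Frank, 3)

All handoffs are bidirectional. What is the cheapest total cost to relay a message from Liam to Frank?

Some routes from Liam to Frank:
Liam - Dave - Frank: 4 + 5 = 9
Liam - Judy - Karl - Frank: 3 + 7 + 3 = 13
Liam - Judy - Ivan - Karl - Frank: 3 + 5 + 3 + 3 = 14
Liam - Karl - Frank: 14 + 3 = 17
Liam - Ivan - Karl - Frank: 6 + 3 + 3 = 12
Liam - Judy - Frank: 3 + 14 = 17
Shortest: 9.

9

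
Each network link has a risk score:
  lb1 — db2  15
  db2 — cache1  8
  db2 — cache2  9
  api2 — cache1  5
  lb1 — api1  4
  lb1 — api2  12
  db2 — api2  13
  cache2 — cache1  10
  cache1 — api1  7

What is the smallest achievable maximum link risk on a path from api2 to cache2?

Some routes from api2 to cache2:
api2→db2→cache2: max(13, 9) = 13
api2→cache1→db2→cache2: max(5, 8, 9) = 9
api2→cache1→cache2: max(5, 10) = 10
api2→lb1→api1→cache1→db2→cache2: max(12, 4, 7, 8, 9) = 12
api2→lb1→api1→cache1→cache2: max(12, 4, 7, 10) = 12
The minimum achievable maximum is 9.

9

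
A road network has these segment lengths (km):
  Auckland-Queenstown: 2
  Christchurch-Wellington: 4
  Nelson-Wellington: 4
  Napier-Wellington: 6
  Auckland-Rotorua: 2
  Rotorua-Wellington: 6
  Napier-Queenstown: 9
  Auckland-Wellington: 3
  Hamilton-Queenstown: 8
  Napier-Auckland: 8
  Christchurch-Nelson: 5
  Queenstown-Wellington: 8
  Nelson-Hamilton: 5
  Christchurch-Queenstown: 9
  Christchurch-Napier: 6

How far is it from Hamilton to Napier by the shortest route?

15

Comparing a few candidate routes:
Hamilton→Queenstown→Napier: 8 + 9 = 17
Hamilton→Queenstown→Auckland→Napier: 8 + 2 + 8 = 18
Hamilton→Nelson→Christchurch→Napier: 5 + 5 + 6 = 16
Hamilton→Nelson→Wellington→Napier: 5 + 4 + 6 = 15
Best route has total 15 km.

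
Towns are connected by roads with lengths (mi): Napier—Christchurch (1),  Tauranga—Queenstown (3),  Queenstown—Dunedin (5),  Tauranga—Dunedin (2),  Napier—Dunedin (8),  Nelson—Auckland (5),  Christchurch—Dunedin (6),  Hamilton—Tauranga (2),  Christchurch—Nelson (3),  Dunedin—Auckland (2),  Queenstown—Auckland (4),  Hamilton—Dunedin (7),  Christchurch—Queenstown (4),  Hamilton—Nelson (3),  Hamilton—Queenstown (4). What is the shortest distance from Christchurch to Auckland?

Some routes from Christchurch to Auckland:
Christchurch-Dunedin-Auckland: 6 + 2 = 8
Christchurch-Napier-Dunedin-Auckland: 1 + 8 + 2 = 11
Christchurch-Nelson-Auckland: 3 + 5 = 8
Christchurch-Queenstown-Auckland: 4 + 4 = 8
Shortest: 8 mi.

8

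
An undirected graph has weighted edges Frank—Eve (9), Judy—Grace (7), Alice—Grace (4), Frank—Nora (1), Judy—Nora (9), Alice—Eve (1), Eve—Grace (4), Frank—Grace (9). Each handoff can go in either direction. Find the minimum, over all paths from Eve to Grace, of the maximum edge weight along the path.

Routes from Eve to Grace:
Eve → Grace: max(4) = 4
Eve → Alice → Grace: max(1, 4) = 4
Eve → Frank → Grace: max(9, 9) = 9
Eve → Frank → Nora → Judy → Grace: max(9, 1, 9, 7) = 9
The minimum achievable maximum is 4.

4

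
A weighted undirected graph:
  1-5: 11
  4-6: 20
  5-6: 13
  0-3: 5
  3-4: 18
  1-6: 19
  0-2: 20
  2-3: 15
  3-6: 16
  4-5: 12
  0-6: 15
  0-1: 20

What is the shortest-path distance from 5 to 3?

Some routes from 5 to 3:
5 - 4 - 6 - 3: 12 + 20 + 16 = 48
5 - 1 - 0 - 3: 11 + 20 + 5 = 36
5 - 6 - 3: 13 + 16 = 29
5 - 6 - 0 - 3: 13 + 15 + 5 = 33
5 - 1 - 6 - 3: 11 + 19 + 16 = 46
5 - 4 - 3: 12 + 18 = 30
Shortest: 29.

29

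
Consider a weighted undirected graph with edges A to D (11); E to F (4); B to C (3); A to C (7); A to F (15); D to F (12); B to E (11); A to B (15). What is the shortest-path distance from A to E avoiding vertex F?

Routes from A to E avoiding F:
A-B-E: 15 + 11 = 26
A-C-B-E: 7 + 3 + 11 = 21
Best route has total 21.

21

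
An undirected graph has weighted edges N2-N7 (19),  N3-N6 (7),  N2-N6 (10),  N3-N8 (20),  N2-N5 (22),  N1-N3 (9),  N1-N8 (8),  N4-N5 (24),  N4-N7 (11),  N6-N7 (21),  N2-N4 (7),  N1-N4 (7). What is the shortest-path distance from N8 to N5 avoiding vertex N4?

Routes from N8 to N5 avoiding N4:
N8 - N3 - N6 - N2 - N5: 20 + 7 + 10 + 22 = 59
N8 - N1 - N3 - N6 - N2 - N5: 8 + 9 + 7 + 10 + 22 = 56
N8 - N1 - N3 - N6 - N7 - N2 - N5: 8 + 9 + 7 + 21 + 19 + 22 = 86
N8 - N3 - N6 - N7 - N2 - N5: 20 + 7 + 21 + 19 + 22 = 89
The minimum is 56.

56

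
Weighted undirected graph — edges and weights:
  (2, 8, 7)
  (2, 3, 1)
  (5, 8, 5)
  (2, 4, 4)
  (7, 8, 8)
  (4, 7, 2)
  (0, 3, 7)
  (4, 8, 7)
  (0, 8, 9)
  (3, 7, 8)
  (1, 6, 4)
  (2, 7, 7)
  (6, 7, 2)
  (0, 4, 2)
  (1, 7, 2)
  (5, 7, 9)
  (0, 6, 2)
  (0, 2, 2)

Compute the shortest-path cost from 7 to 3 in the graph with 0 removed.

Checking several routes:
7 → 4 → 2 → 3: 2 + 4 + 1 = 7
7 → 8 → 2 → 3: 8 + 7 + 1 = 16
7 → 3: 8
7 → 2 → 3: 7 + 1 = 8
7 → 4 → 8 → 2 → 3: 2 + 7 + 7 + 1 = 17
The minimum is 7.

7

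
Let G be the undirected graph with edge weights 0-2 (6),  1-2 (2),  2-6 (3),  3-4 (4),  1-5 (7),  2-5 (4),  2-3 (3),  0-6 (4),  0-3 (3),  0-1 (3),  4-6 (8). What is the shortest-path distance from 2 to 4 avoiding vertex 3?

Candidate routes:
2-5-1-0-6-4: 4 + 7 + 3 + 4 + 8 = 26
2-6-4: 3 + 8 = 11
2-0-6-4: 6 + 4 + 8 = 18
2-1-0-6-4: 2 + 3 + 4 + 8 = 17
The minimum is 11.

11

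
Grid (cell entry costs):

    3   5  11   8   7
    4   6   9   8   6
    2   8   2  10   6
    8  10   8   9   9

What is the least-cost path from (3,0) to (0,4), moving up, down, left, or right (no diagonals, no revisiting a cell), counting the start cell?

48

Cheapest: [3,0] -> [2,0] -> [1,0] -> [0,0] -> [0,1] -> [0,2] -> [0,3] -> [0,4]
  8 + 2 + 4 + 3 + 5 + 11 + 8 + 7 = 48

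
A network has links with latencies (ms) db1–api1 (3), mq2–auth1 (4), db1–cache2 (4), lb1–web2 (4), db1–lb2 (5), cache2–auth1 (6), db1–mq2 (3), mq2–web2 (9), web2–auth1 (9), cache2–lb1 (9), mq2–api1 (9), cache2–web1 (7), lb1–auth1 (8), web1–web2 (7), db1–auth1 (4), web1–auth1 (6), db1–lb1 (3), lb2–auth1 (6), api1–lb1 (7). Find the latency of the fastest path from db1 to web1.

10

Comparing a few candidate routes:
db1 -> mq2 -> auth1 -> web1: 3 + 4 + 6 = 13
db1 -> auth1 -> web1: 4 + 6 = 10
db1 -> cache2 -> auth1 -> web1: 4 + 6 + 6 = 16
db1 -> lb1 -> web2 -> web1: 3 + 4 + 7 = 14
db1 -> cache2 -> web1: 4 + 7 = 11
Best route has total 10 ms.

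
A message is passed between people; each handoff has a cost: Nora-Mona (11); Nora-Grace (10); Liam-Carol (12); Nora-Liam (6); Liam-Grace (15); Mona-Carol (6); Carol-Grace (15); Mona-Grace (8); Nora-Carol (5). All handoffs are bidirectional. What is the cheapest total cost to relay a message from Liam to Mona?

A few of the Liam→Mona routes:
Liam -> Carol -> Mona: 12 + 6 = 18
Liam -> Grace -> Mona: 15 + 8 = 23
Liam -> Nora -> Grace -> Mona: 6 + 10 + 8 = 24
Liam -> Nora -> Mona: 6 + 11 = 17
Liam -> Nora -> Carol -> Mona: 6 + 5 + 6 = 17
Shortest: 17.

17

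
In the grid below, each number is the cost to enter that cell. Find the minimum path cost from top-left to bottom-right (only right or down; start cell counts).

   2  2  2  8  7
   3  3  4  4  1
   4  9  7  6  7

One optimal route is r0c0 -> r0c1 -> r0c2 -> r1c2 -> r1c3 -> r1c4 -> r2c4.
Its cost is 2 + 2 + 2 + 4 + 4 + 1 + 7 = 22.
(Top row then right column would cost 29.)

22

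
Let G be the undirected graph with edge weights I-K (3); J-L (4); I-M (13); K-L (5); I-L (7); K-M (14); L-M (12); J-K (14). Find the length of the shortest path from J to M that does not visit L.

28

Routes from J to M avoiding L:
J → K → M: 14 + 14 = 28
J → K → I → M: 14 + 3 + 13 = 30
The minimum is 28.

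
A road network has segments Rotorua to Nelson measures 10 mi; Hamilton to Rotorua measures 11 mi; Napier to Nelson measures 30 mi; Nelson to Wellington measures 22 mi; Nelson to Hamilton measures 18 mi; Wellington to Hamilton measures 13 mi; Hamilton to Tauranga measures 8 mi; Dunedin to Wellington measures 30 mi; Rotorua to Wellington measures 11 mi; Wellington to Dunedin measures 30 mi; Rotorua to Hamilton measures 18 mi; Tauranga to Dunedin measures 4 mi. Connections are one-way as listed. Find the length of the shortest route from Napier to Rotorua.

Routes from Napier to Rotorua:
Napier→Nelson→Hamilton→Rotorua: 30 + 18 + 11 = 59
Napier→Nelson→Wellington→Hamilton→Rotorua: 30 + 22 + 13 + 11 = 76
Shortest: 59 mi.

59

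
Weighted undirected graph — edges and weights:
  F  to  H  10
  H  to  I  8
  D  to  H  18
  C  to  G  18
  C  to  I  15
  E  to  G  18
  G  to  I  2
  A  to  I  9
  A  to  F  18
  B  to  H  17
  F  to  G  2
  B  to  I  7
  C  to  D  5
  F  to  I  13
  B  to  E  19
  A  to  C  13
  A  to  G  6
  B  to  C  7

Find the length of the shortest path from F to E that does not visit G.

A few of the F→E routes:
F-I-B-E: 13 + 7 + 19 = 39
F-A-I-B-E: 18 + 9 + 7 + 19 = 53
F-H-I-B-E: 10 + 8 + 7 + 19 = 44
F-H-B-E: 10 + 17 + 19 = 46
Shortest: 39.

39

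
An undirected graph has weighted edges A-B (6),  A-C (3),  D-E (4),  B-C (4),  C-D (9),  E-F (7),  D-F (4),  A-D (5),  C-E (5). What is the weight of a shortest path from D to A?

Comparing a few candidate routes:
D -> C -> A: 9 + 3 = 12
D -> E -> C -> B -> A: 4 + 5 + 4 + 6 = 19
D -> A: 5
D -> C -> B -> A: 9 + 4 + 6 = 19
D -> E -> C -> A: 4 + 5 + 3 = 12
The minimum is 5.

5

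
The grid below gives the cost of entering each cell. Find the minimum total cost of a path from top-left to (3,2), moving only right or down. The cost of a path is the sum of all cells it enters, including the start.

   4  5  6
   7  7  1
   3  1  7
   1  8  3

Best path: [0,0] -> [1,0] -> [2,0] -> [2,1] -> [2,2] -> [3,2]
Cost: 4 + 7 + 3 + 1 + 7 + 3 = 25
For comparison, the top-then-right route costs 26.

25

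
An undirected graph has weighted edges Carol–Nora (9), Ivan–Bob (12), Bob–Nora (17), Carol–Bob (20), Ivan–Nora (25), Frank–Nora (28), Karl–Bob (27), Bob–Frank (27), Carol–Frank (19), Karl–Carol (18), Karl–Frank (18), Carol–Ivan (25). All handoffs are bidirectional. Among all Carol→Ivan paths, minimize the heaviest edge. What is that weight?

Some routes from Carol to Ivan:
Carol → Nora → Bob → Ivan: max(9, 17, 12) = 17
Carol → Bob → Ivan: max(20, 12) = 20
Carol → Bob → Nora → Ivan: max(20, 17, 25) = 25
Best route has worst link 17.

17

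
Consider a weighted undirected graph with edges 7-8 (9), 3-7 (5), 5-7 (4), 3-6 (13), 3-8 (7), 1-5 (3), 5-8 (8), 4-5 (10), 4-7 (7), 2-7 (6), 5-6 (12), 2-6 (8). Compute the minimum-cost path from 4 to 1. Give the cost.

13

Comparing a few candidate routes:
4→7→2→6→5→1: 7 + 6 + 8 + 12 + 3 = 36
4→7→8→5→1: 7 + 9 + 8 + 3 = 27
4→7→5→1: 7 + 4 + 3 = 14
4→5→1: 10 + 3 = 13
4→7→3→8→5→1: 7 + 5 + 7 + 8 + 3 = 30
Shortest: 13.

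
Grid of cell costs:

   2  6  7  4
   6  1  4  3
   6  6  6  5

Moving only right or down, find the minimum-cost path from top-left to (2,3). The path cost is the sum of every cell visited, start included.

21

Cheapest: r0c0 -> r0c1 -> r1c1 -> r1c2 -> r1c3 -> r2c3
  2 + 6 + 1 + 4 + 3 + 5 = 21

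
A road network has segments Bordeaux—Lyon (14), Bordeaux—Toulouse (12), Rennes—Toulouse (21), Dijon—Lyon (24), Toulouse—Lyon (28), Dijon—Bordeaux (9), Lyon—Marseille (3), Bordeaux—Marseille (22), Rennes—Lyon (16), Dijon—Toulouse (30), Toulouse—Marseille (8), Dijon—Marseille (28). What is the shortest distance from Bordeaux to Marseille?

17

Some routes from Bordeaux to Marseille:
Bordeaux -> Marseille: 22
Bordeaux -> Lyon -> Marseille: 14 + 3 = 17
Bordeaux -> Toulouse -> Marseille: 12 + 8 = 20
Bordeaux -> Dijon -> Lyon -> Marseille: 9 + 24 + 3 = 36
The minimum is 17 km.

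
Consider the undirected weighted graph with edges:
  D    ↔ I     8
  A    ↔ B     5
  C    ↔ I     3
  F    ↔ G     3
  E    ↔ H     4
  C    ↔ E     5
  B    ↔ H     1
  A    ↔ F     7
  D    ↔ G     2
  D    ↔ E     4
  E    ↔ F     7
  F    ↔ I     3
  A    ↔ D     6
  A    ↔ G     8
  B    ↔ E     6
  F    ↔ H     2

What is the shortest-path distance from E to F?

6

Comparing a few candidate routes:
E→B→H→F: 6 + 1 + 2 = 9
E→H→F: 4 + 2 = 6
E→D→G→F: 4 + 2 + 3 = 9
E→F: 7
Best route has total 6.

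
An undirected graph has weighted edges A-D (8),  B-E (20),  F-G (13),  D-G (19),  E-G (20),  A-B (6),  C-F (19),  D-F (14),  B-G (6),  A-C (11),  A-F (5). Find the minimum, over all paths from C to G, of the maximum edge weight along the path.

11

Comparing a few candidate routes:
C - A - B - G: max(11, 6, 6) = 11
C - A - D - F - G: max(11, 8, 14, 13) = 14
C - A - F - G: max(11, 5, 13) = 13
C - F - A - B - G: max(19, 5, 6, 6) = 19
C - F - D - A - B - G: max(19, 14, 8, 6, 6) = 19
C - F - A - D - G: max(19, 5, 8, 19) = 19
Best route has worst link 11.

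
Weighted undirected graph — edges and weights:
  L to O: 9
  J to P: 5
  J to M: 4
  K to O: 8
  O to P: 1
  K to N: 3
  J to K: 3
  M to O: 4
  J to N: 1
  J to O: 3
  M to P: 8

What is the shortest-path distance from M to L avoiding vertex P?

13

Candidate routes:
M-J-K-O-L: 4 + 3 + 8 + 9 = 24
M-O-L: 4 + 9 = 13
M-J-O-L: 4 + 3 + 9 = 16
M-J-N-K-O-L: 4 + 1 + 3 + 8 + 9 = 25
The minimum is 13.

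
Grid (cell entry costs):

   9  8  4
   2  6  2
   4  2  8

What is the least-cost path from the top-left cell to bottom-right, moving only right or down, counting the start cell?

25

Take [0,0] -> [1,0] -> [2,0] -> [2,1] -> [2,2] for a total of 9 + 2 + 4 + 2 + 8 = 25.
For comparison, the top-then-right route costs 31.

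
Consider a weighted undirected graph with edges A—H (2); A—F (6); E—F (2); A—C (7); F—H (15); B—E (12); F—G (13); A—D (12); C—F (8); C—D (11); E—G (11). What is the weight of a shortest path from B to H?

Checking several routes:
B→E→F→C→D→A→H: 12 + 2 + 8 + 11 + 12 + 2 = 47
B→E→F→H: 12 + 2 + 15 = 29
B→E→F→A→H: 12 + 2 + 6 + 2 = 22
B→E→F→C→A→H: 12 + 2 + 8 + 7 + 2 = 31
B→E→G→F→A→H: 12 + 11 + 13 + 6 + 2 = 44
The minimum is 22.

22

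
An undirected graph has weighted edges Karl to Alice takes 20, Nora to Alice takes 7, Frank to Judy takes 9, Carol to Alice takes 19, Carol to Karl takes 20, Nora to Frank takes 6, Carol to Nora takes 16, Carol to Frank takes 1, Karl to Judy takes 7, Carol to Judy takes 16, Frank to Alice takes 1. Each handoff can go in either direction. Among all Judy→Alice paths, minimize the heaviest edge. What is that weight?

Comparing a few candidate routes:
Judy -> Frank -> Carol -> Nora -> Alice: max(9, 1, 16, 7) = 16
Judy -> Frank -> Alice: max(9, 1) = 9
Judy -> Carol -> Frank -> Nora -> Alice: max(16, 1, 6, 7) = 16
Judy -> Carol -> Frank -> Alice: max(16, 1, 1) = 16
Judy -> Frank -> Nora -> Alice: max(9, 6, 7) = 9
Best route has worst link 9.

9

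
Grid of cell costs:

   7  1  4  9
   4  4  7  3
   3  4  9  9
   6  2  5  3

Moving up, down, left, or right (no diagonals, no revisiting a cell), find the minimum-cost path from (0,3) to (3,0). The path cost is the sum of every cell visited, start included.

30

Path r0c3→r0c2→r0c1→r1c1→r2c1→r3c1→r3c0: 9 + 4 + 1 + 4 + 4 + 2 + 6 = 30.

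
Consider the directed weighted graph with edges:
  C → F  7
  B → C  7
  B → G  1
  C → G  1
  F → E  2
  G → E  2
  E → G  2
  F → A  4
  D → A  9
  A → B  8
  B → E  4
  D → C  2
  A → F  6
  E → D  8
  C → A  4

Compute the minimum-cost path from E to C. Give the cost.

Candidate routes:
E - D - A - B - C: 8 + 9 + 8 + 7 = 32
E - D - C: 8 + 2 = 10
The minimum is 10.

10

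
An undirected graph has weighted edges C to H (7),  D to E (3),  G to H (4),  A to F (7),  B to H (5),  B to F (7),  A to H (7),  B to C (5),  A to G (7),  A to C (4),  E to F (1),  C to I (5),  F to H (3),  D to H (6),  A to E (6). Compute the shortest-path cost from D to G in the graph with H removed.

Candidate routes:
D→E→F→A→G: 3 + 1 + 7 + 7 = 18
D→E→A→G: 3 + 6 + 7 = 16
D→E→F→B→C→A→G: 3 + 1 + 7 + 5 + 4 + 7 = 27
The minimum is 16.

16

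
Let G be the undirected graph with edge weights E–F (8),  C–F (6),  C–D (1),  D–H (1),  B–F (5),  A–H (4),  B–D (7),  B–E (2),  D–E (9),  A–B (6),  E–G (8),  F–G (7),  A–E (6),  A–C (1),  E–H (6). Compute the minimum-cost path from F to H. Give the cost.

A few of the F→H routes:
F → C → D → H: 6 + 1 + 1 = 8
F → B → D → H: 5 + 7 + 1 = 13
F → C → A → H: 6 + 1 + 4 = 11
F → B → E → H: 5 + 2 + 6 = 13
F → E → H: 8 + 6 = 14
F → B → A → C → D → H: 5 + 6 + 1 + 1 + 1 = 14
The minimum is 8.

8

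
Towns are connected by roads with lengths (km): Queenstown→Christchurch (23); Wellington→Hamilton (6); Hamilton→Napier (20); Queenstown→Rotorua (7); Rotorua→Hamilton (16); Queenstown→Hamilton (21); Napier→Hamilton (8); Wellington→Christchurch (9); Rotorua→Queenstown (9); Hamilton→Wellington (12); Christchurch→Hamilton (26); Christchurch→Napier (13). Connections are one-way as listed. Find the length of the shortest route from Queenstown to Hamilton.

Candidate routes:
Queenstown - Hamilton: 21
Queenstown - Christchurch - Hamilton: 23 + 26 = 49
Queenstown - Christchurch - Napier - Hamilton: 23 + 13 + 8 = 44
Queenstown - Rotorua - Hamilton: 7 + 16 = 23
Best route has total 21 km.

21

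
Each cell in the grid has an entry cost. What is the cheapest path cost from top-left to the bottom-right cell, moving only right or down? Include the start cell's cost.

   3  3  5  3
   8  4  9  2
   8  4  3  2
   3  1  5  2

20

Take [0,0] → [0,1] → [0,2] → [0,3] → [1,3] → [2,3] → [3,3] for a total of 3 + 3 + 5 + 3 + 2 + 2 + 2 = 20.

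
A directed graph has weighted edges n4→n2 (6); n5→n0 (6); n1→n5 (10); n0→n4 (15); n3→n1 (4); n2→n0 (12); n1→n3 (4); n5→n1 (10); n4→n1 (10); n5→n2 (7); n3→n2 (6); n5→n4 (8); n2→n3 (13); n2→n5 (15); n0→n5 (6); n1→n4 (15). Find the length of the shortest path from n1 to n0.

Checking several routes:
n1→n5→n2→n0: 10 + 7 + 12 = 29
n1→n3→n2→n5→n0: 4 + 6 + 15 + 6 = 31
n1→n5→n0: 10 + 6 = 16
n1→n3→n2→n0: 4 + 6 + 12 = 22
Best route has total 16.

16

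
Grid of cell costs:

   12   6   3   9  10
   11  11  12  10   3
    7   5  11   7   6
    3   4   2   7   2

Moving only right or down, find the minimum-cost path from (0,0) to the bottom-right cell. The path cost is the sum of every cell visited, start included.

48

Path r0c0 r1c0 r2c0 r3c0 r3c1 r3c2 r3c3 r3c4: 12 + 11 + 7 + 3 + 4 + 2 + 7 + 2 = 48.
(Top row then right column would cost 51.)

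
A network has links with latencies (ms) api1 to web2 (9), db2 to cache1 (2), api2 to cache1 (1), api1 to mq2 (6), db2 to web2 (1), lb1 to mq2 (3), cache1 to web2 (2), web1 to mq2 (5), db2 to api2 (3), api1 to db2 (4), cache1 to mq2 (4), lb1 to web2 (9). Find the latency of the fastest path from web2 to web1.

11

Some routes from web2 to web1:
web2 - db2 - cache1 - mq2 - web1: 1 + 2 + 4 + 5 = 12
web2 - db2 - api1 - mq2 - web1: 1 + 4 + 6 + 5 = 16
web2 - cache1 - mq2 - web1: 2 + 4 + 5 = 11
web2 - lb1 - mq2 - web1: 9 + 3 + 5 = 17
web2 - db2 - api2 - cache1 - mq2 - web1: 1 + 3 + 1 + 4 + 5 = 14
The minimum is 11 ms.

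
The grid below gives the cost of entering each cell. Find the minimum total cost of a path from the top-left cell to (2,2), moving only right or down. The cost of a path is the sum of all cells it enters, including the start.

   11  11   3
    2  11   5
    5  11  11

Path [0,0] → [1,0] → [1,1] → [1,2] → [2,2]: 11 + 2 + 11 + 5 + 11 = 40.

40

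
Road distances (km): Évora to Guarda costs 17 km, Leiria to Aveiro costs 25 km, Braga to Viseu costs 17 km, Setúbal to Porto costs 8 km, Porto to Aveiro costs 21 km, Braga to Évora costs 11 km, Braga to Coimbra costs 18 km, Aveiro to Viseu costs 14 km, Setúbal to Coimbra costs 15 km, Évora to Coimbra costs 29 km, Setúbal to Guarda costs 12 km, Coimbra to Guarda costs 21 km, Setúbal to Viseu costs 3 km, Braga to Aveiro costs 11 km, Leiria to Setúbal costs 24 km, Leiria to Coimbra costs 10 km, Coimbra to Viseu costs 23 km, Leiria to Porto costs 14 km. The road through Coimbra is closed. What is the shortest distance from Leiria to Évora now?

Comparing a few candidate routes:
Leiria - Aveiro - Braga - Évora: 25 + 11 + 11 = 47
Leiria - Porto - Setúbal - Guarda - Évora: 14 + 8 + 12 + 17 = 51
Leiria - Setúbal - Guarda - Évora: 24 + 12 + 17 = 53
Leiria - Porto - Setúbal - Viseu - Braga - Évora: 14 + 8 + 3 + 17 + 11 = 53
Shortest: 47 km.

47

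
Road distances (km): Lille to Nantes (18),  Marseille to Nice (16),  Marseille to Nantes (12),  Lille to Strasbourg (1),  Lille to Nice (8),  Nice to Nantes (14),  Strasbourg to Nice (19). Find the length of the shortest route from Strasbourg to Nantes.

19

Checking several routes:
Strasbourg → Lille → Nantes: 1 + 18 = 19
Strasbourg → Lille → Nice → Nantes: 1 + 8 + 14 = 23
Strasbourg → Nice → Nantes: 19 + 14 = 33
Shortest: 19 km.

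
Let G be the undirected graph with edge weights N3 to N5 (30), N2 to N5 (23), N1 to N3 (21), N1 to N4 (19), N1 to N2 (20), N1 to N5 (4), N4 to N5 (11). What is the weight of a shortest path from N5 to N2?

23

Checking several routes:
N5-N2: 23
N5-N1-N2: 4 + 20 = 24
N5-N4-N1-N2: 11 + 19 + 20 = 50
The minimum is 23.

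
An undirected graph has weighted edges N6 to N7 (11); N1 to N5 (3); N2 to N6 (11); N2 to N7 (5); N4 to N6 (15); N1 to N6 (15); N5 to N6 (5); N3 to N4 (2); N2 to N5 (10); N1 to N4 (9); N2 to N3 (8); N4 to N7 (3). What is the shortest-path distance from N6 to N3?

16

A few of the N6→N3 routes:
N6-N2-N3: 11 + 8 = 19
N6-N4-N3: 15 + 2 = 17
N6-N7-N4-N3: 11 + 3 + 2 = 16
Best route has total 16.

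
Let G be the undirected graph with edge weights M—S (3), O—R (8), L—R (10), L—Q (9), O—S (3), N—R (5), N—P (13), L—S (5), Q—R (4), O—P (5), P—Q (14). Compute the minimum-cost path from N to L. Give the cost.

15

Checking several routes:
N→P→Q→L: 13 + 14 + 9 = 36
N→R→O→S→L: 5 + 8 + 3 + 5 = 21
N→P→O→S→L: 13 + 5 + 3 + 5 = 26
N→R→Q→L: 5 + 4 + 9 = 18
N→R→L: 5 + 10 = 15
The minimum is 15.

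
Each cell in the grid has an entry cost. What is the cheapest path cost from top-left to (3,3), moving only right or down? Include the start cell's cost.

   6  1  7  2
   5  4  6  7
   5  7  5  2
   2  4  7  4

Path [0,0] → [0,1] → [1,1] → [1,2] → [2,2] → [2,3] → [3,3]: 6 + 1 + 4 + 6 + 5 + 2 + 4 = 28.
(Top row then right column would cost 29.)

28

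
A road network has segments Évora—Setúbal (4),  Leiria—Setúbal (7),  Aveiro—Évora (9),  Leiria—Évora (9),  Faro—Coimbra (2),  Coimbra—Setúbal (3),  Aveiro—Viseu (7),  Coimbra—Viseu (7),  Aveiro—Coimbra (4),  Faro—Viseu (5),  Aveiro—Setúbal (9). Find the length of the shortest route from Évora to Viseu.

Some routes from Évora to Viseu:
Évora → Setúbal → Coimbra → Viseu: 4 + 3 + 7 = 14
Évora → Aveiro → Viseu: 9 + 7 = 16
Évora → Setúbal → Coimbra → Faro → Viseu: 4 + 3 + 2 + 5 = 14
The minimum is 14 km.

14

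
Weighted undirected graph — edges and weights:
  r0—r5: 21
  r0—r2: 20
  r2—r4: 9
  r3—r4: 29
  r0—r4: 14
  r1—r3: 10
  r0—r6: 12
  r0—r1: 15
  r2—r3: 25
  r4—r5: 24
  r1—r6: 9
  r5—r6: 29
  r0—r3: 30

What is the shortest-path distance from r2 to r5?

Checking several routes:
r2 -> r0 -> r4 -> r5: 20 + 14 + 24 = 58
r2 -> r4 -> r0 -> r6 -> r5: 9 + 14 + 12 + 29 = 64
r2 -> r0 -> r5: 20 + 21 = 41
r2 -> r4 -> r0 -> r5: 9 + 14 + 21 = 44
r2 -> r0 -> r6 -> r5: 20 + 12 + 29 = 61
r2 -> r4 -> r5: 9 + 24 = 33
Best route has total 33.

33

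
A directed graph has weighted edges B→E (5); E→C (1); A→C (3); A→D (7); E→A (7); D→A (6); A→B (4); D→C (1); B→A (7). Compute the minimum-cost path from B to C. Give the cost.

Comparing a few candidate routes:
B → A → C: 7 + 3 = 10
B → E → A → C: 5 + 7 + 3 = 15
B → E → C: 5 + 1 = 6
The minimum is 6.

6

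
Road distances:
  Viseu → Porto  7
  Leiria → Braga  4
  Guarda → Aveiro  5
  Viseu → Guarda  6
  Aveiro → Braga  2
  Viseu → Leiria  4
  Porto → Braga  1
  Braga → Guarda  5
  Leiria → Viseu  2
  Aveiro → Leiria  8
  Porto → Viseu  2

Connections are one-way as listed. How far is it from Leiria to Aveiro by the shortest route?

13

Routes from Leiria to Aveiro:
Leiria -> Viseu -> Porto -> Braga -> Guarda -> Aveiro: 2 + 7 + 1 + 5 + 5 = 20
Leiria -> Braga -> Guarda -> Aveiro: 4 + 5 + 5 = 14
Leiria -> Viseu -> Guarda -> Aveiro: 2 + 6 + 5 = 13
Shortest: 13.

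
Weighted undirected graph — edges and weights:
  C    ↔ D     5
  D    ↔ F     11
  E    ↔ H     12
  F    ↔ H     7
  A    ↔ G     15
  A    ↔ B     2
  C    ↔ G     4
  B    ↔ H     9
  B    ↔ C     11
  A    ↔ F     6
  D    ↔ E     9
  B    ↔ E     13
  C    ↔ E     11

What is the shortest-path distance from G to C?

4

Checking several routes:
G→A→B→C: 15 + 2 + 11 = 28
G→A→F→D→C: 15 + 6 + 11 + 5 = 37
G→C: 4
Shortest: 4.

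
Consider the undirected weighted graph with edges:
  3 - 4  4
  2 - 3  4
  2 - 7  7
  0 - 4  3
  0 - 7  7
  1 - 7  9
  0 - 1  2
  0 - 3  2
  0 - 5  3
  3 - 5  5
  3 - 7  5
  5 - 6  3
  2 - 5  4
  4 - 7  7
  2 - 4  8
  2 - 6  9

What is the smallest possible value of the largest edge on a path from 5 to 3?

A few of the 5→3 routes:
5-0-4-3: max(3, 3, 4) = 4
5-2-7-0-4-3: max(4, 7, 7, 3, 4) = 7
5-2-3: max(4, 4) = 4
5-3: max(5) = 5
5-0-3: max(3, 2) = 3
Smallest bottleneck: 3.

3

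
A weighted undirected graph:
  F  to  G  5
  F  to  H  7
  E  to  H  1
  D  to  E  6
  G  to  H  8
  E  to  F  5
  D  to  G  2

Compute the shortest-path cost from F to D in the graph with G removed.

11

Candidate routes:
F -> H -> E -> D: 7 + 1 + 6 = 14
F -> E -> D: 5 + 6 = 11
Shortest: 11.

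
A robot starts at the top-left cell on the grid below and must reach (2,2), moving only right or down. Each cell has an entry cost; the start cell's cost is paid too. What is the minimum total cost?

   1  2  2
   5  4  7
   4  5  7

Take [0,0] -> [0,1] -> [0,2] -> [1,2] -> [2,2] for a total of 1 + 2 + 2 + 7 + 7 = 19.

19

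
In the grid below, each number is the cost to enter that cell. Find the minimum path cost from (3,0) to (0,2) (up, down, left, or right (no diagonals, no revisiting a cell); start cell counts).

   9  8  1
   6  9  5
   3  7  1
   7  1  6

Cheapest: r3c0 -> r3c1 -> r3c2 -> r2c2 -> r1c2 -> r0c2
  7 + 1 + 6 + 1 + 5 + 1 = 21

21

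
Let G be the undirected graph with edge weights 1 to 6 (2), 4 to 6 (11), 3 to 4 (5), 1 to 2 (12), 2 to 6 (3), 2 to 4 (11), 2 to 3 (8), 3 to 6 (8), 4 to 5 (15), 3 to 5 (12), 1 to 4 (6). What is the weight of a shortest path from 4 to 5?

15

Some routes from 4 to 5:
4 → 5: 15
4 → 1 → 6 → 3 → 5: 6 + 2 + 8 + 12 = 28
4 → 3 → 5: 5 + 12 = 17
Shortest: 15.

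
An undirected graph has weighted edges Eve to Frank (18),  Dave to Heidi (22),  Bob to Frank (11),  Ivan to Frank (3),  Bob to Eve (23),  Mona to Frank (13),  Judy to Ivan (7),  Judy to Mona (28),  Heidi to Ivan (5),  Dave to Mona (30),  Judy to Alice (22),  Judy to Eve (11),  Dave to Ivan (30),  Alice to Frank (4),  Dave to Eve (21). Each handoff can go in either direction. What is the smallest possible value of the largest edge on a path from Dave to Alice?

Comparing a few candidate routes:
Dave -> Eve -> Judy -> Alice: max(21, 11, 22) = 22
Dave -> Eve -> Frank -> Alice: max(21, 18, 4) = 21
Dave -> Eve -> Judy -> Ivan -> Frank -> Alice: max(21, 11, 7, 3, 4) = 21
Smallest bottleneck: 21.

21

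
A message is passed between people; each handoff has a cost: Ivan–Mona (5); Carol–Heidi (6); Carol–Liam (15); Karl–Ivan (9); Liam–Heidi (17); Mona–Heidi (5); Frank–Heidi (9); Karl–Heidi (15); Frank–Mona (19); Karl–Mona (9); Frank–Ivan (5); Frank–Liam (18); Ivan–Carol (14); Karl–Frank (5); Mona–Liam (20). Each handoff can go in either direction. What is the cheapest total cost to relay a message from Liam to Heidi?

17

Some routes from Liam to Heidi:
Liam - Heidi: 17
Liam - Carol - Heidi: 15 + 6 = 21
Liam - Mona - Heidi: 20 + 5 = 25
The minimum is 17.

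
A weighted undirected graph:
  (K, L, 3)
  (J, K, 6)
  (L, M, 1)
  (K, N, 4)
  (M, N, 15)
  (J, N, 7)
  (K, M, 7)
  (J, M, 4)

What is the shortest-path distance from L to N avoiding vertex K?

12

Routes from L to N avoiding K:
L→M→N: 1 + 15 = 16
L→M→J→N: 1 + 4 + 7 = 12
Shortest: 12.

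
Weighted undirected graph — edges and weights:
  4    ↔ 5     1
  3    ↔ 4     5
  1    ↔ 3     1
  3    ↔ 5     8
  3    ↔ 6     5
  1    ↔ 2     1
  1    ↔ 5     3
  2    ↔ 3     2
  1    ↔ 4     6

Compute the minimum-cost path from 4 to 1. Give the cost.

4

Comparing a few candidate routes:
4 -> 3 -> 1: 5 + 1 = 6
4 -> 1: 6
4 -> 5 -> 1: 1 + 3 = 4
Shortest: 4.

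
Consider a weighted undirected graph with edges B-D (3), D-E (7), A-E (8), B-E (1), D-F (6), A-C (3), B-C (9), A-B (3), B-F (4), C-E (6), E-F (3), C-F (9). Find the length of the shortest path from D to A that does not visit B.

15

Comparing a few candidate routes:
D -> F -> E -> A: 6 + 3 + 8 = 17
D -> E -> F -> C -> A: 7 + 3 + 9 + 3 = 22
D -> E -> A: 7 + 8 = 15
D -> F -> E -> C -> A: 6 + 3 + 6 + 3 = 18
D -> E -> C -> A: 7 + 6 + 3 = 16
D -> F -> C -> A: 6 + 9 + 3 = 18
Best route has total 15.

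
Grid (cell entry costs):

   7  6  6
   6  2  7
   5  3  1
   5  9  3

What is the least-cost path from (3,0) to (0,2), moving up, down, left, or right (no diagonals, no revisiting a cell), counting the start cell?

Best path: r3c0 → r2c0 → r2c1 → r1c1 → r0c1 → r0c2
Cost: 5 + 5 + 3 + 2 + 6 + 6 = 27

27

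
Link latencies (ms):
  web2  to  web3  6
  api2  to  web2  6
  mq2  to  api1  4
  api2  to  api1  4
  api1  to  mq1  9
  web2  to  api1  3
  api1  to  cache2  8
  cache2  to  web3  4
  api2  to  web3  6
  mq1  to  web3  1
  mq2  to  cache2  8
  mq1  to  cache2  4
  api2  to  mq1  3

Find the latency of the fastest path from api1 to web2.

Some routes from api1 to web2:
api1 → web2: 3
api1 → api2 → web2: 4 + 6 = 10
api1 → api2 → mq1 → web3 → web2: 4 + 3 + 1 + 6 = 14
Shortest: 3 ms.

3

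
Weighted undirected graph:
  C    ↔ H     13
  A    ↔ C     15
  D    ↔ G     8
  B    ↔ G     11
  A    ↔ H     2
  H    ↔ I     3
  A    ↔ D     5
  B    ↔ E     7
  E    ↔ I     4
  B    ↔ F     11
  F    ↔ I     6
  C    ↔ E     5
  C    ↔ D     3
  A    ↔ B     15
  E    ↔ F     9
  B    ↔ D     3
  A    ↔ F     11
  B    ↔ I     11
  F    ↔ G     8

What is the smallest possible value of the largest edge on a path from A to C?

Some routes from A to C:
A→H→I→F→G→D→C: max(2, 3, 6, 8, 8, 3) = 8
A→H→I→F→G→D→B→E→C: max(2, 3, 6, 8, 8, 3, 7, 5) = 8
A→H→I→E→C: max(2, 3, 4, 5) = 5
A→D→B→E→C: max(5, 3, 7, 5) = 7
A→H→I→E→B→D→C: max(2, 3, 4, 7, 3, 3) = 7
A→D→C: max(5, 3) = 5
Best route has worst link 5.

5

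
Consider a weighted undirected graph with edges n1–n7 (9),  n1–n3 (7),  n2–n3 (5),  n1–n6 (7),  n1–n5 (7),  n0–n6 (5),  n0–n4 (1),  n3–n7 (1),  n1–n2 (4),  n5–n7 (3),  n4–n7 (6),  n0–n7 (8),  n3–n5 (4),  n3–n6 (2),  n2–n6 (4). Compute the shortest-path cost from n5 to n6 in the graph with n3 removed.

14

Some routes from n5 to n6 avoiding n3:
n5 - n7 - n1 - n2 - n6: 3 + 9 + 4 + 4 = 20
n5 - n7 - n1 - n6: 3 + 9 + 7 = 19
n5 - n7 - n4 - n0 - n6: 3 + 6 + 1 + 5 = 15
n5 - n1 - n6: 7 + 7 = 14
n5 - n1 - n2 - n6: 7 + 4 + 4 = 15
n5 - n7 - n0 - n6: 3 + 8 + 5 = 16
The minimum is 14.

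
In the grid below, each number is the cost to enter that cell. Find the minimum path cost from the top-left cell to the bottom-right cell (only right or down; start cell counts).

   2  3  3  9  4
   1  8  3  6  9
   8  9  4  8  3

Path r0c0 → r0c1 → r0c2 → r1c2 → r2c2 → r2c3 → r2c4: 2 + 3 + 3 + 3 + 4 + 8 + 3 = 26.
(Top row then right column would cost 33.)

26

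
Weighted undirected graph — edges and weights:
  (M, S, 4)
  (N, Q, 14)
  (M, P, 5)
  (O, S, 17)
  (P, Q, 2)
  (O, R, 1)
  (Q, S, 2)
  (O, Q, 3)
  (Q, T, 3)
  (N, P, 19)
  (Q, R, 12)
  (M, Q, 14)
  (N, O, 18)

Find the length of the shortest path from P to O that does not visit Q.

26

Candidate routes:
P→N→O: 19 + 18 = 37
P→M→S→O: 5 + 4 + 17 = 26
The minimum is 26.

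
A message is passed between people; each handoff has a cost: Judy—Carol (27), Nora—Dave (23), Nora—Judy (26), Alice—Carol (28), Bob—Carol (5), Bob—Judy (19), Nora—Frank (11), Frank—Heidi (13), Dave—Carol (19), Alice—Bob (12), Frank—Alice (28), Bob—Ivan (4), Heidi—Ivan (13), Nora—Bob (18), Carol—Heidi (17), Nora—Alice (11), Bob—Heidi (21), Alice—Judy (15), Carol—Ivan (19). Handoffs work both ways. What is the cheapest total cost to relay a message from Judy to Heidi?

Checking several routes:
Judy→Bob→Ivan→Heidi: 19 + 4 + 13 = 36
Judy→Carol→Heidi: 27 + 17 = 44
Judy→Alice→Bob→Ivan→Heidi: 15 + 12 + 4 + 13 = 44
Judy→Bob→Heidi: 19 + 21 = 40
Judy→Bob→Carol→Heidi: 19 + 5 + 17 = 41
The minimum is 36.

36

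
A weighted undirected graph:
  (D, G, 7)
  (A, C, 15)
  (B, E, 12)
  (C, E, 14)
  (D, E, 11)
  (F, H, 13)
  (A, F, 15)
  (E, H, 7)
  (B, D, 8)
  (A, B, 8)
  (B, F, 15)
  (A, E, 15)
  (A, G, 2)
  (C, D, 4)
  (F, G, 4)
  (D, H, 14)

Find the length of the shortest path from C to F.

Checking several routes:
C → D → G → F: 4 + 7 + 4 = 15
C → A → G → F: 15 + 2 + 4 = 21
C → D → B → F: 4 + 8 + 15 = 27
C → D → G → A → F: 4 + 7 + 2 + 15 = 28
C → D → B → A → G → F: 4 + 8 + 8 + 2 + 4 = 26
Best route has total 15.

15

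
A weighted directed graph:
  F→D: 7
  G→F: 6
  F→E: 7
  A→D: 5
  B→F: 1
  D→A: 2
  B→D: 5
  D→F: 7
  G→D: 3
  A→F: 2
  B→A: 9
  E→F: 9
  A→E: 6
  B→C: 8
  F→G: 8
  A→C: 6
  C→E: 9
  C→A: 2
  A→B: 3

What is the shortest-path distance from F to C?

Paths from F to C:
F-D-A-B-C: 7 + 2 + 3 + 8 = 20
F-D-A-C: 7 + 2 + 6 = 15
F-G-D-A-B-C: 8 + 3 + 2 + 3 + 8 = 24
F-G-D-A-C: 8 + 3 + 2 + 6 = 19
The minimum is 15.

15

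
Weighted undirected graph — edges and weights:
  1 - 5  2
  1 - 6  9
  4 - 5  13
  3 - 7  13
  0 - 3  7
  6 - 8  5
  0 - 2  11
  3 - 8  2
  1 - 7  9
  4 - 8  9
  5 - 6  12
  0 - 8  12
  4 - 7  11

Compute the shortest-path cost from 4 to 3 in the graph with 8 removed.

24

Routes from 4 to 3 avoiding 8:
4 → 7 → 3: 11 + 13 = 24
4 → 5 → 6 → 1 → 7 → 3: 13 + 12 + 9 + 9 + 13 = 56
4 → 5 → 1 → 7 → 3: 13 + 2 + 9 + 13 = 37
Best route has total 24.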